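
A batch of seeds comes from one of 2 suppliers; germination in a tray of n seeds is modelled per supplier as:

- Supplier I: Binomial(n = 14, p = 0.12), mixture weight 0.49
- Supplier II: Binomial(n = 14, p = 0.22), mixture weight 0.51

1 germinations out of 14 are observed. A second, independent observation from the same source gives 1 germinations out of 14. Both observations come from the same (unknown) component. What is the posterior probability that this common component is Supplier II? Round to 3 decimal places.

The responsibility of component k is π_k f_k(x) divided by Σ_j π_j f_j(x).
Since both observations come from the same component, the likelihood for component k is f_k(x₁)·f_k(x₂).
  f_I = [0.318848] × [0.318848] = 0.101664
  f_II = [0.121837] × [0.121837] = 0.0148443
Unnormalised posteriors:
  π_I·f_I = 0.49 × 0.101664 = 0.0498155
  π_II·f_II = 0.51 × 0.0148443 = 0.00757062
Evidence: 0.0498155 + 0.00757062 = 0.0573861
P(Supplier II | x₁, x₂) ≈ 0.132

0.132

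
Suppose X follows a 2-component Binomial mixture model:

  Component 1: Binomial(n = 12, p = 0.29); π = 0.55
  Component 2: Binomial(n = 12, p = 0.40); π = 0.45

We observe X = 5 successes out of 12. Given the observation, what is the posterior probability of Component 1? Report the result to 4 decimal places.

P(component k | x) = π_k·f_k(x) / marginal(x), where marginal(x) = Σ_j π_j·f_j(x).
Binomial probabilities:
  L_1 = C(12,5)·0.29^5·0.71^7 = 792·0.00205111·0.0909512 = 0.147749
  L_2 = C(12,5)·0.40^5·0.60^7 = 792·0.01024·0.0279936 = 0.22703
Unnormalised posteriors:
  π_1·L_1 = 0.55 × 0.147749 = 0.0812618
  π_2·L_2 = 0.45 × 0.22703 = 0.102164
Sum: 0.0812618 + 0.102164 = 0.183425
P(Component 1 | data) ≈ 0.4430

0.4430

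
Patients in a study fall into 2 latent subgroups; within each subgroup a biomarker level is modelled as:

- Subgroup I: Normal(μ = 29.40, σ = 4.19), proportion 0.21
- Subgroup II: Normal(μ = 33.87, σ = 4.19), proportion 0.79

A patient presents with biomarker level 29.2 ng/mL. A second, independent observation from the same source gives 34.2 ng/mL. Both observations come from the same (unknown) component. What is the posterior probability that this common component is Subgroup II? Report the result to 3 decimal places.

Posterior ∝ prior × likelihood, so P(k | x) ∝ P(Z=k) f_k(x); normalise over all components.
Since both observations come from the same component, the likelihood for component k is f_k(x₁)·f_k(x₂).
  p_I = [(1/(4.19·√(2π)))·exp(−(29.2−29.40)²/(2·4.19²)) = 0.095213·exp(-0.00114) = 0.0951045] × [0.0493992] = 0.00469809
  p_II = [(1/(4.19·√(2π)))·exp(−(29.2−33.87)²/(2·4.19²)) = 0.095213·exp(-0.62112) = 0.0511619] × [0.0949181] = 0.00485619
Unnormalised posteriors:
  P(Z=I)·p_I = 0.21 × 0.00469809 = 0.000986598
  P(Z=II)·p_II = 0.79 × 0.00485619 = 0.00383639
Normaliser: 0.000986598 + 0.00383639 = 0.00482299
So the posterior for Subgroup II is 0.00383639 / 0.00482299 ≈ 0.795.

0.795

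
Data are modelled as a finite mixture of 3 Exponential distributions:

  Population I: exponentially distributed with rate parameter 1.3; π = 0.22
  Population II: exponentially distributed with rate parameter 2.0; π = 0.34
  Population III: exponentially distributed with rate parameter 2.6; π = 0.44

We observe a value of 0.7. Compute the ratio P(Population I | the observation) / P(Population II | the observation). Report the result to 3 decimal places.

0.687

Posterior odds = (π_i f_i(x)) / (π_j f_j(x)); the normalising sum cancels.
Exponential densities:
  L_I = 0.523281
  L_II = 0.493194
  L_III = 0.421267
0.115122 / 0.167686 ≈ 0.687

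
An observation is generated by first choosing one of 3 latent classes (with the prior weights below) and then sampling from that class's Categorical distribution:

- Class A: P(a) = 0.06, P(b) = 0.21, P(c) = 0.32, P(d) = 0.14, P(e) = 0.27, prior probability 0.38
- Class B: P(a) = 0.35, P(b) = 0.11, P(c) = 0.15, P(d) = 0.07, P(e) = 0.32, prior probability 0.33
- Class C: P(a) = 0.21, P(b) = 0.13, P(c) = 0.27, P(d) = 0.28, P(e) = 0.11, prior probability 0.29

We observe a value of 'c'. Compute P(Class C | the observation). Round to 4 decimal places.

Posterior ∝ prior × likelihood, so P(k | x) ∝ P(Z=k) f_k(x); normalise over all components.
Categorical probabilities:
  L_A = 0.32
  L_B = 0.15
  L_C = 0.27
Prior × likelihood for each component:
  P(Z=A)·L_A = 0.38 × 0.32 = 0.1216
  P(Z=B)·L_B = 0.33 × 0.15 = 0.0495
  P(Z=C)·L_C = 0.29 × 0.27 = 0.0783
Marginal: 0.1216 + 0.0495 + 0.0783 = 0.2494
P(Class C | data) ≈ 0.3140

0.3140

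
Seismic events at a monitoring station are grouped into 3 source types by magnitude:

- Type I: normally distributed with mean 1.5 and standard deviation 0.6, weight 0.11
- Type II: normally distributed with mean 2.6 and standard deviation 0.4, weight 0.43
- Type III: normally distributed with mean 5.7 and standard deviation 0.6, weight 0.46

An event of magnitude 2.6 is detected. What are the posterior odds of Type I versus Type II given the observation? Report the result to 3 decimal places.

Only the two components matter; the odds are (w_i f_i(x)) / (w_j f_j(x)).
Normal densities:
  f_I = (1/(0.6·√(2π)))·exp(−(2.6−1.5)²/(2·0.6²)) = 0.664904·exp(-1.68056) = 0.123852
  f_II = (1/(0.4·√(2π)))·exp(−(2.6−2.6)²/(2·0.4²)) = 0.997356·exp(-0.00000) = 0.997356
  f_III = (1/(0.6·√(2π)))·exp(−(2.6−5.7)²/(2·0.6²)) = 0.664904·exp(-13.34722) = 1.06202e-06
Odds = (0.11/0.43) × (0.123852/0.997356) = 0.255814 × 0.12418 ≈ 0.032

0.032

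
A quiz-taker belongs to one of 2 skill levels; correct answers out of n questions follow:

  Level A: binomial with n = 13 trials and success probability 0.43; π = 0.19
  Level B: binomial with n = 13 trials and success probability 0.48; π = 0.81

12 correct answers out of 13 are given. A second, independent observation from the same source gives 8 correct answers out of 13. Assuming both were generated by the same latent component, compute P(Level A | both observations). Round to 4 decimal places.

The responsibility of component k is π_k f_k(x) divided by Σ_j π_j f_j(x).
Since both observations come from the same component, the likelihood for component k is f_k(x₁)·f_k(x₂).
  p_A = [0.000296101] × [0.0905108] = 2.68003e-05
  p_B = [0.00101121] × [0.137888] = 0.000139433
Unnormalised posteriors:
  π_A·p_A = 0.19 × 2.68003e-05 = 5.09206e-06
  π_B·p_B = 0.81 × 0.000139433 = 0.000112941
Evidence: 5.09206e-06 + 0.000112941 = 0.000118033
Responsibility of Level A: 5.09206e-06 / 0.000118033 ≈ 0.0431

0.0431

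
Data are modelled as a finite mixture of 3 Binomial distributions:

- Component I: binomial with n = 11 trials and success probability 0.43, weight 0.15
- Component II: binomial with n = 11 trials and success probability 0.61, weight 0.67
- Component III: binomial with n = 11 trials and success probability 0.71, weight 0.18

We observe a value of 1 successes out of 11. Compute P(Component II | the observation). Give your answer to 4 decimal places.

Apply Bayes' rule: the posterior for each component is proportional to its prior times its likelihood at x.
Evaluate each component's likelihood at the observed value:
  L_I = 0.0171242
  L_II = 0.000546221
  L_III = 3.28572e-05
Multiply by the mixture weights:
  P(Z=I)·L_I = 0.15 × 0.0171242 = 0.00256863
  P(Z=II)·L_II = 0.67 × 0.000546221 = 0.000365968
  P(Z=III)·L_III = 0.18 × 3.28572e-05 = 5.9143e-06
Normaliser: 0.00256863 + 0.000365968 + 5.9143e-06 = 0.00294051
So the posterior for Component II is 0.000365968 / 0.00294051 ≈ 0.1245.

0.1245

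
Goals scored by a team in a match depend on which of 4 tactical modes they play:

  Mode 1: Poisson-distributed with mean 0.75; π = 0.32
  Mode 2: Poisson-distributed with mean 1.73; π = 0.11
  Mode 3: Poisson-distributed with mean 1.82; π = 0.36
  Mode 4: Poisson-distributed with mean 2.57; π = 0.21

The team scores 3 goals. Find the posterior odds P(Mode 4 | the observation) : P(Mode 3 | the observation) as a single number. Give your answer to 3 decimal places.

0.776

Only the two components matter; the odds are (π_i f_i(x)) / (π_j f_j(x)).
Evaluate each component's likelihood at the observed value:
  p_1 = e^(−0.75)·0.75^3/3! = 0.0332133
  p_2 = e^(−1.73)·1.73^3/3! = 0.152988
  p_3 = e^(−1.82)·1.82^3/3! = 0.162797
  p_4 = e^(−2.57)·2.57^3/3! = 0.216527
Odds = (0.21/0.36) × (0.216527/0.162797) = 0.583333 × 1.33004 ≈ 0.776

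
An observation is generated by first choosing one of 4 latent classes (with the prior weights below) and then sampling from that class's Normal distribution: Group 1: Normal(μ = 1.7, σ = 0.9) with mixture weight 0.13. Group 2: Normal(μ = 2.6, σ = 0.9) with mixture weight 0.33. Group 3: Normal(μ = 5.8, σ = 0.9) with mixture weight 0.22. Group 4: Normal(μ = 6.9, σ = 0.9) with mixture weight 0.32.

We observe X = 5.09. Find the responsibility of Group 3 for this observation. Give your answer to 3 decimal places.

Apply Bayes' rule: the posterior for each component is proportional to its prior times its likelihood at x.
Evaluate each component's likelihood at the observed value:
  L_1 = 0.000367986
  L_2 = 0.00964997
  L_3 = 0.324733
  L_4 = 0.0586679
Unnormalised posteriors:
  P(Z=1)·L_1 = 0.13 × 0.000367986 = 4.78381e-05
  P(Z=2)·L_2 = 0.33 × 0.00964997 = 0.00318449
  P(Z=3)·L_3 = 0.22 × 0.324733 = 0.0714413
  P(Z=4)·L_4 = 0.32 × 0.0586679 = 0.0187737
Marginal: 4.78381e-05 + 0.00318449 + 0.0714413 + 0.0187737 = 0.0934474
P(Group 3 | 5.09) ≈ 0.765

0.765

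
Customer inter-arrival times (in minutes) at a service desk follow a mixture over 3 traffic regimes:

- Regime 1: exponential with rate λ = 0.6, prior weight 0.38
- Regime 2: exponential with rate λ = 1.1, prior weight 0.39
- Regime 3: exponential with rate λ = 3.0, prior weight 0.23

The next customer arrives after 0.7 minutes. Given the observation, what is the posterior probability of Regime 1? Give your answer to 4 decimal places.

0.3460

Posterior ∝ prior × likelihood, so P(k | x) ∝ π_k f_k(x); normalise over all components.
Component likelihoods at x = 0.7 minutes:
  L_1 = 0.6·e^(−0.6·0.7) = 0.6·e^(−0.4200) = 0.394228
  L_2 = 1.1·e^(−1.1·0.7) = 1.1·e^(−0.7700) = 0.509314
  L_3 = 3.0·e^(−3.0·0.7) = 3.0·e^(−2.1000) = 0.367369
Unnormalised posteriors:
  π_1·L_1 = 0.38 × 0.394228 = 0.149807
  π_2·L_2 = 0.39 × 0.509314 = 0.198633
  π_3·L_3 = 0.23 × 0.367369 = 0.0844949
Evidence: 0.149807 + 0.198633 + 0.0844949 = 0.432934
P(Regime 1 | 0.7 minutes) ≈ 0.3460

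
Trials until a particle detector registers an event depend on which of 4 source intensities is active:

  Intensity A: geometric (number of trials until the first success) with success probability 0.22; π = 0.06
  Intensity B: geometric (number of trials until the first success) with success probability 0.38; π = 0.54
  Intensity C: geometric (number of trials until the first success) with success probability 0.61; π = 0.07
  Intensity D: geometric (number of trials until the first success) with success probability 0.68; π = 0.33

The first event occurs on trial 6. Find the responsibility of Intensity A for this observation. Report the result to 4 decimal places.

By Bayes' theorem, P(k | x) = P(Z=k) f_k(x) / Σ_j P(Z=j) f_j(x).
Evaluate each component's likelihood at the observed value:
  L_A = 0.0635178
  L_B = 0.034813
  L_C = 0.00550368
  L_D = 0.0022817
Multiply by the mixture weights:
  P(Z=A)·L_A = 0.06 × 0.0635178 = 0.00381107
  P(Z=B)·L_B = 0.54 × 0.034813 = 0.018799
  P(Z=C)·L_C = 0.07 × 0.00550368 = 0.000385257
  P(Z=D)·L_D = 0.33 × 0.0022817 = 0.000752961
Marginal: 0.00381107 + 0.018799 + 0.000385257 + 0.000752961 = 0.0237483
P(Intensity A | 6) = 0.00381107 / 0.0237483 ≈ 0.1605

0.1605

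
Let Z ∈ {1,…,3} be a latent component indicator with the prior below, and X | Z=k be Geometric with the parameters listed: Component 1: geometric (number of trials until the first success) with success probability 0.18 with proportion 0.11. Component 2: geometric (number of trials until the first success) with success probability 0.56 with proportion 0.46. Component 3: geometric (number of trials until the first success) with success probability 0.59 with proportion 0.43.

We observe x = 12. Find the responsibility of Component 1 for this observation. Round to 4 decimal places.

0.9803

The responsibility of component k is π_k f_k(x) divided by Σ_j π_j f_j(x).
Geometric probabilities:
  L_1 = 0.0202873
  L_2 = 6.70143e-05
  L_3 = 3.24694e-05
Unnormalised posteriors:
  π_1·L_1 = 0.11 × 0.0202873 = 0.00223161
  π_2·L_2 = 0.46 × 6.70143e-05 = 3.08266e-05
  π_3·L_3 = 0.43 × 3.24694e-05 = 1.39618e-05
Evidence: 0.00223161 + 3.08266e-05 + 1.39618e-05 = 0.00227639
Responsibility of Component 1: 0.00223161 / 0.00227639 ≈ 0.9803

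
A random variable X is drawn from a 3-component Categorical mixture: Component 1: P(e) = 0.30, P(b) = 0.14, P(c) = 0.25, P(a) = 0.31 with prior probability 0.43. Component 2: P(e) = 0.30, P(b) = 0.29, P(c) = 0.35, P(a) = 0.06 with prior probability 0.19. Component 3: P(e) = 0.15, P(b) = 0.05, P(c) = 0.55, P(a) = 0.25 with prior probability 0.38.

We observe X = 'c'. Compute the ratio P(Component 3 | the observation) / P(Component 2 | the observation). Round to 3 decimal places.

3.143

Only the two components matter; the odds are (w_i f_i(x)) / (w_j f_j(x)).
Evaluate each component's likelihood at the observed value:
  f_1 = 0.25
  f_2 = 0.35
  f_3 = 0.55
0.209 / 0.0665 ≈ 3.143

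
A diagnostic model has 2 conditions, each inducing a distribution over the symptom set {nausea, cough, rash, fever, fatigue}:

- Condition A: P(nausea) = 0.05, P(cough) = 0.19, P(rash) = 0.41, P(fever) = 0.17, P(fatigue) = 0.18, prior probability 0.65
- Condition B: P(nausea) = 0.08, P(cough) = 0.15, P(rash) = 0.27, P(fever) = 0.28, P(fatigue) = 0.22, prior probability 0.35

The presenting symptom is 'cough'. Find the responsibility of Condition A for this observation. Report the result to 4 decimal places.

0.7017

Apply Bayes' rule: the posterior for each component is proportional to its prior times its likelihood at x.
Component likelihoods at x = 'cough':
  L_A = 0.19
  L_B = 0.15
Weight by the priors:
  π_A·L_A = 0.65 × 0.19 = 0.1235
  π_B·L_B = 0.35 × 0.15 = 0.0525
Evidence: 0.1235 + 0.0525 = 0.176
P(Condition A | the observation) = 0.1235 / 0.176 ≈ 0.7017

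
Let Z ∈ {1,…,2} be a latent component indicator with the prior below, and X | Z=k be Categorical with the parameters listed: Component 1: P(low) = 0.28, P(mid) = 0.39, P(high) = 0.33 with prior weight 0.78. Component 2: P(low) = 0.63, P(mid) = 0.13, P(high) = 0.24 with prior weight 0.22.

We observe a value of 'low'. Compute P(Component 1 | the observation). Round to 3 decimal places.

Posterior ∝ prior × likelihood, so P(k | x) ∝ π_k f_k(x); normalise over all components.
Evaluate each component's likelihood at the observed value:
  f_1 = 0.28
  f_2 = 0.63
Multiply by the mixture weights:
  π_1·f_1 = 0.78 × 0.28 = 0.2184
  π_2·f_2 = 0.22 × 0.63 = 0.1386
Evidence: 0.2184 + 0.1386 = 0.357
So the posterior for Component 1 is 0.2184 / 0.357 ≈ 0.612.

0.612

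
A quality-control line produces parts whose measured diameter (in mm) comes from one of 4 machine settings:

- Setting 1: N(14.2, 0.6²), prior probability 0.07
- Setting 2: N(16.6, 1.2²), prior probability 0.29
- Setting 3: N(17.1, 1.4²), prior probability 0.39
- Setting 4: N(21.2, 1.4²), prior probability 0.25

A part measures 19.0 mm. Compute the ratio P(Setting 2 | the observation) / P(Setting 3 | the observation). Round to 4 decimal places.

Posterior odds = (π_i f_i(x)) / (π_j f_j(x)); the normalising sum cancels.
Component likelihoods at x = 19.0 mm:
  f_1 = 8.42045e-15
  f_2 = 0.0449925
  f_3 = 0.113457
  f_4 = 0.0829013
0.0130478 / 0.0442483 ≈ 0.2949

0.2949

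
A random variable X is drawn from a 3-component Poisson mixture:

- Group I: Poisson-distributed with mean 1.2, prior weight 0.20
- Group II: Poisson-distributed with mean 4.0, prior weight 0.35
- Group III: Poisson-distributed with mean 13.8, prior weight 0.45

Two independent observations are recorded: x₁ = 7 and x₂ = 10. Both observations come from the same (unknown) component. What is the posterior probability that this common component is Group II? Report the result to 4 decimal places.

Posterior ∝ prior × likelihood, so P(k | x) ∝ π_k f_k(x); normalise over all components.
Since both observations come from the same component, the likelihood for component k is f_k(x₁)·f_k(x₂).
  p_I = [e^(−1.2)·1.2^7/7! = 0.000214134] × [5.13921e-07] = 1.10048e-10
  p_II = [e^(−4.0)·4.0^7/7! = 0.0595404] × [0.00529248] = 0.000315116
  p_III = [e^(−13.8)·13.8^7/7! = 0.019207] × [0.0701074] = 0.00134655
Unnormalised posteriors:
  π_I·p_I = 0.20 × 1.10048e-10 = 2.20095e-11
  π_II·p_II = 0.35 × 0.000315116 = 0.000110291
  π_III·p_III = 0.45 × 0.00134655 = 0.000605948
Normaliser: 2.20095e-11 + 0.000110291 + 0.000605948 = 0.000716239
So the posterior for Group II is 0.000110291 / 0.000716239 ≈ 0.1540.

0.1540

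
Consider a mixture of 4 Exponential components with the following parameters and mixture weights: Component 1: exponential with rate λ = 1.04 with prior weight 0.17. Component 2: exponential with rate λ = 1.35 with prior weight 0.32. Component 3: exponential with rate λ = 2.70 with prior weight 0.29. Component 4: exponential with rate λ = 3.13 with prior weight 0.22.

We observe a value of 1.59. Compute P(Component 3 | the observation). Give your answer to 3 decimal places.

0.107

By Bayes' theorem, P(k | x) = w_k f_k(x) / Σ_j w_j f_j(x).
Exponential densities:
  L_1 = 0.199014
  L_2 = 0.157805
  L_3 = 0.0368925
  L_4 = 0.0215869
Prior × likelihood for each component:
  w_1·L_1 = 0.17 × 0.199014 = 0.0338324
  w_2·L_2 = 0.32 × 0.157805 = 0.0504976
  w_3·L_3 = 0.29 × 0.0368925 = 0.0106988
  w_4·L_4 = 0.22 × 0.0215869 = 0.00474913
Denominator: 0.0338324 + 0.0504976 + 0.0106988 + 0.00474913 = 0.0997779
P(Component 3 | the observation) = 0.0106988 / 0.0997779 ≈ 0.107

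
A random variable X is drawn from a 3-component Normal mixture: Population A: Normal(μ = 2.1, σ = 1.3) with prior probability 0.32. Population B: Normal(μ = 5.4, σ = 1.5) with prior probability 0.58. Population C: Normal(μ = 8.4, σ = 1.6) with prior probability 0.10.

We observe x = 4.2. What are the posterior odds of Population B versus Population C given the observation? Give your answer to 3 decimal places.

140.852

Since P(k|x) ∝ π_k f_k(x), the posterior odds are π_i f_i(x) / (π_j f_j(x)).
Normal densities:
  f_A = (1/(1.3·√(2π)))·exp(−(4.2−2.1)²/(2·1.3²)) = 0.306879·exp(-1.30473) = 0.0832392
  f_B = (1/(1.5·√(2π)))·exp(−(4.2−5.4)²/(2·1.5²)) = 0.265962·exp(-0.32000) = 0.193128
  f_C = (1/(1.6·√(2π)))·exp(−(4.2−8.4)²/(2·1.6²)) = 0.249339·exp(-3.44531) = 0.00795261
0.112014 / 0.000795261 ≈ 140.852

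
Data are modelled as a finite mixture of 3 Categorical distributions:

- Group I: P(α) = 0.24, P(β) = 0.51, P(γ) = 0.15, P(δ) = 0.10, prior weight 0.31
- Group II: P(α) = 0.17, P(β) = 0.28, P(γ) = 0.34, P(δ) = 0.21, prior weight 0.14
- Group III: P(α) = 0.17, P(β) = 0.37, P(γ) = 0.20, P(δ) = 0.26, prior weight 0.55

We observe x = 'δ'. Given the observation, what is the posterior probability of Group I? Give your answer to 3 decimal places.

Apply Bayes' rule: the posterior for each component is proportional to its prior times its likelihood at x.
Component likelihoods at x = 'δ':
  f_I = P(δ | comp) = 0.10
  f_II = P(δ | comp) = 0.21
  f_III = P(δ | comp) = 0.26
Multiply by the mixture weights:
  π_I·f_I = 0.31 × 0.1 = 0.031
  π_II·f_II = 0.14 × 0.21 = 0.0294
  π_III·f_III = 0.55 × 0.26 = 0.143
Normaliser: 0.031 + 0.0294 + 0.143 = 0.2034
P(Group I | data) ≈ 0.152

0.152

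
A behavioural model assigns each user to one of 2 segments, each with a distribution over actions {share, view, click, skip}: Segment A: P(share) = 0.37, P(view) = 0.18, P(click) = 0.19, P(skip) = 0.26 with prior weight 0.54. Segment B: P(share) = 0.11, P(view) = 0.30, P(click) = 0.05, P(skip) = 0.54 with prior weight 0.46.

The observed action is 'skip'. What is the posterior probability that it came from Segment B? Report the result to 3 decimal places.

P(component k | x) = w_k·f_k(x) / marginal(x), where marginal(x) = Σ_j w_j·f_j(x).
Evaluate each component's likelihood at the observed value:
  f_A = P(skip | comp) = 0.26
  f_B = P(skip | comp) = 0.54
Multiply by the mixture weights:
  w_A·f_A = 0.54 × 0.26 = 0.1404
  w_B·f_B = 0.46 × 0.54 = 0.2484
Evidence: 0.1404 + 0.2484 = 0.3888
Responsibility of Segment B: 0.2484 / 0.3888 ≈ 0.639

0.639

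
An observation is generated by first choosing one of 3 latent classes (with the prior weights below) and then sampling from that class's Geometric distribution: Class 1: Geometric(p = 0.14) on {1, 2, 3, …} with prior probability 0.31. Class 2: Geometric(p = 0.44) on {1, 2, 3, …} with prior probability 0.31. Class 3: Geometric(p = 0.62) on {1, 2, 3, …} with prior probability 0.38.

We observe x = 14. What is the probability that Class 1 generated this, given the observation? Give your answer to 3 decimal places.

0.988

The responsibility of component k is π_k f_k(x) divided by Σ_j π_j f_j(x).
Component likelihoods at x = 14:
  L_1 = 0.0197064
  L_2 = 0.000234367
  L_3 = 2.13589e-06
Weight by the priors:
  π_1·L_1 = 0.31 × 0.0197064 = 0.00610899
  π_2·L_2 = 0.31 × 0.000234367 = 7.26539e-05
  π_3·L_3 = 0.38 × 2.13589e-06 = 8.11637e-07
Evidence: 0.00610899 + 7.26539e-05 + 8.11637e-07 = 0.00618246
Responsibility of Class 1: 0.00610899 / 0.00618246 ≈ 0.988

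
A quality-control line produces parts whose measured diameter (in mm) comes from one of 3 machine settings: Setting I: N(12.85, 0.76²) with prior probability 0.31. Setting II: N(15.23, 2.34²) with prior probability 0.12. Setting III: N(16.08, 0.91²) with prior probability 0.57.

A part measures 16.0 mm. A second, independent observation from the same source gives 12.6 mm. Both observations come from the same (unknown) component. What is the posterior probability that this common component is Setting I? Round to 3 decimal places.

0.008

P(component k | x) = P(Z=k)·f_k(x) / marginal(x), where marginal(x) = Σ_j P(Z=j)·f_j(x).
Since both observations come from the same component, the likelihood for component k is f_k(x₁)·f_k(x₂).
  f_I = [9.76693e-05] × [0.497279] = 4.85688e-05
  f_II = [0.161503] × [0.0906544] = 0.014641
  f_III = [0.436707] × [0.000292575] = 0.00012777
Prior × likelihood for each component:
  P(Z=I)·f_I = 0.31 × 4.85688e-05 = 1.50563e-05
  P(Z=II)·f_II = 0.12 × 0.014641 = 0.00175692
  P(Z=III)·f_III = 0.57 × 0.00012777 = 7.28288e-05
Sum: 1.50563e-05 + 0.00175692 + 7.28288e-05 = 0.0018448
P(Setting I | x₁,x₂) = 1.50563e-05 / 0.0018448 ≈ 0.008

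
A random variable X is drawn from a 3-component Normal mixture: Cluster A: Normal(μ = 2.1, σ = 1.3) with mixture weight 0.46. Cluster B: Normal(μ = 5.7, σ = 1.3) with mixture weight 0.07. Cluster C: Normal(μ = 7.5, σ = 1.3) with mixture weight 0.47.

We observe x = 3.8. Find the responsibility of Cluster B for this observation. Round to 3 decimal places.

0.106

Apply Bayes' rule: the posterior for each component is proportional to its prior times its likelihood at x.
Normal densities:
  L_A = (1/(1.3·√(2π)))·exp(−(3.8−2.1)²/(2·1.3²)) = 0.306879·exp(-0.85503) = 0.130506
  L_B = (1/(1.3·√(2π)))·exp(−(3.8−5.7)²/(2·1.3²)) = 0.306879·exp(-1.06805) = 0.105468
  L_C = (1/(1.3·√(2π)))·exp(−(3.8−7.5)²/(2·1.3²)) = 0.306879·exp(-4.05030) = 0.00534497
Unnormalised posteriors:
  P(Z=A)·L_A = 0.46 × 0.130506 = 0.060033
  P(Z=B)·L_B = 0.07 × 0.105468 = 0.00738274
  P(Z=C)·L_C = 0.47 × 0.00534497 = 0.00251214
Marginal: 0.060033 + 0.00738274 + 0.00251214 = 0.0699279
P(Cluster B | x) = 0.00738274 / 0.0699279 ≈ 0.106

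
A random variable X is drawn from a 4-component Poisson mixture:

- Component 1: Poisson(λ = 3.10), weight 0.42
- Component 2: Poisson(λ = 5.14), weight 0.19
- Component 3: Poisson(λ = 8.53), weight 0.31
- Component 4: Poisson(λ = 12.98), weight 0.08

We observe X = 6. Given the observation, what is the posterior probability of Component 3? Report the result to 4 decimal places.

P(component k | x) = P(Z=k)·f_k(x) / marginal(x), where marginal(x) = Σ_j P(Z=j)·f_j(x).
Component likelihoods at x = 6:
  f_1 = e^(−3.10)·3.10^6/6! = 0.0555296
  f_2 = e^(−5.14)·5.14^6/6! = 0.150028
  f_3 = e^(−8.53)·8.53^6/6! = 0.10564
  f_4 = e^(−12.98)·12.98^6/6! = 0.015317
Weight by the priors:
  P(Z=1)·f_1 = 0.42 × 0.0555296 = 0.0233224
  P(Z=2)·f_2 = 0.19 × 0.150028 = 0.0285053
  P(Z=3)·f_3 = 0.31 × 0.10564 = 0.0327485
  P(Z=4)·f_4 = 0.08 × 0.015317 = 0.00122536
Normaliser: 0.0233224 + 0.0285053 + 0.0327485 + 0.00122536 = 0.0858016
Responsibility of Component 3: 0.0327485 / 0.0858016 ≈ 0.3817

0.3817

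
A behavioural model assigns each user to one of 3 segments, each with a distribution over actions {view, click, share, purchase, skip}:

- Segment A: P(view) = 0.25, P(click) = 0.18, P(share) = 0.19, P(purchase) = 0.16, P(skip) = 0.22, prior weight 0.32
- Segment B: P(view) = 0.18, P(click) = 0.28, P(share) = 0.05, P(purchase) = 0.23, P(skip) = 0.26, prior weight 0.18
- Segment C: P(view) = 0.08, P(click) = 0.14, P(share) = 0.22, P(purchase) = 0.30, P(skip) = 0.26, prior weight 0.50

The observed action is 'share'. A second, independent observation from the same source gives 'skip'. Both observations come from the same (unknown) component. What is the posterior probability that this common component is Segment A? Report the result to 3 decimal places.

The responsibility of component k is π_k f_k(x) divided by Σ_j π_j f_j(x).
Since both observations come from the same component, the likelihood for component k is f_k(x₁)·f_k(x₂).
  p_A = [0.19] × [0.22] = 0.0418
  p_B = [0.05] × [0.26] = 0.013
  p_C = [0.22] × [0.26] = 0.0572
Prior × likelihood for each component:
  π_A·p_A = 0.32 × 0.0418 = 0.013376
  π_B·p_B = 0.18 × 0.013 = 0.00234
  π_C·p_C = 0.50 × 0.0572 = 0.0286
Normaliser: 0.013376 + 0.00234 + 0.0286 = 0.044316
P(Segment A | data) ≈ 0.302

0.302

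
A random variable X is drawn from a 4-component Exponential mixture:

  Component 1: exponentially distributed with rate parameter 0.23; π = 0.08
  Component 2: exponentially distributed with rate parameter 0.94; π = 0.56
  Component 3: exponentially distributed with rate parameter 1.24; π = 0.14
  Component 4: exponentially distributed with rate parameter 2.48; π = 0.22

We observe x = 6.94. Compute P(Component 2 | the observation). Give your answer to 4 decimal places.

P(component k | x) = π_k·f_k(x) / marginal(x), where marginal(x) = Σ_j π_j·f_j(x).
Exponential densities:
  L_1 = 0.046613
  L_2 = 0.00138027
  L_3 = 0.000227016
  L_4 = 8.31232e-08
Prior × likelihood for each component:
  π_1·L_1 = 0.08 × 0.046613 = 0.00372904
  π_2·L_2 = 0.56 × 0.00138027 = 0.000772952
  π_3·L_3 = 0.14 × 0.000227016 = 3.17823e-05
  π_4·L_4 = 0.22 × 8.31232e-08 = 1.82871e-08
Sum: 0.00372904 + 0.000772952 + 3.17823e-05 + 1.82871e-08 = 0.00453379
Responsibility of Component 2: 0.000772952 / 0.00453379 ≈ 0.1705

0.1705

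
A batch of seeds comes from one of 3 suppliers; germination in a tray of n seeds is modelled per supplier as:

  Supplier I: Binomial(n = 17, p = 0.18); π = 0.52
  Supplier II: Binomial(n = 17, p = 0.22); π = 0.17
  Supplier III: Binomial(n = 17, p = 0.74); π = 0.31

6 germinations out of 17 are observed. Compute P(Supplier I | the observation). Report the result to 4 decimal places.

Apply Bayes' rule: the posterior for each component is proportional to its prior times its likelihood at x.
Component likelihoods at x = 6 germinations out of 17:
  L_I = 0.0474425
  L_II = 0.0912341
  L_III = 0.000745895
Weight by the priors:
  w_I·L_I = 0.52 × 0.0474425 = 0.0246701
  w_II·L_II = 0.17 × 0.0912341 = 0.0155098
  w_III·L_III = 0.31 × 0.000745895 = 0.000231227
Marginal: 0.0246701 + 0.0155098 + 0.000231227 = 0.0404111
P(Supplier I | data) ≈ 0.6105

0.6105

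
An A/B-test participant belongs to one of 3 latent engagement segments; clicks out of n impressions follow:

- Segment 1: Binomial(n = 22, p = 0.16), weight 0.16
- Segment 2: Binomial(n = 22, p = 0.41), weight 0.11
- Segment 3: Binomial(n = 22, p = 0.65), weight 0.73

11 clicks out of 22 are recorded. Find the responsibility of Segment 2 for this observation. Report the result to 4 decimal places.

0.2283

The responsibility of component k is P(Z=k) f_k(x) divided by Σ_j P(Z=j) f_j(x).
Binomial probabilities:
  L_1 = C(22,11)·0.16^11·0.84^11 = 705432·1.75922e-09·0.146917 = 0.000182325
  L_2 = C(22,11)·0.41^11·0.59^11 = 705432·5.50329e-05·0.00301559 = 0.117071
  L_3 = C(22,11)·0.65^11·0.35^11 = 705432·0.00875078·9.65492e-06 = 0.0596006
Weight by the priors:
  P(Z=1)·L_1 = 0.16 × 0.000182325 = 2.91721e-05
  P(Z=2)·L_2 = 0.11 × 0.117071 = 0.0128778
  P(Z=3)·L_3 = 0.73 × 0.0596006 = 0.0435084
Denominator: 2.91721e-05 + 0.0128778 + 0.0435084 = 0.0564154
So the posterior for Segment 2 is 0.0128778 / 0.0564154 ≈ 0.2283.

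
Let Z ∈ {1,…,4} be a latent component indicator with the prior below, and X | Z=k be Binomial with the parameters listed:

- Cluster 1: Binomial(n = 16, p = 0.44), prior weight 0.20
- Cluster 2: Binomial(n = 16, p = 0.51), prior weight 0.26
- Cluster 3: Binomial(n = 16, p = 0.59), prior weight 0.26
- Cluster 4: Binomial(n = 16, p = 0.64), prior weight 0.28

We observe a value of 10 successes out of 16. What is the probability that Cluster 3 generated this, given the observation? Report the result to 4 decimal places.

0.3271

Posterior ∝ prior × likelihood, so P(k | x) ∝ π_k f_k(x); normalise over all components.
Binomial probabilities:
  f_1 = C(16,10)·0.44^10·0.56^6 = 8008·0.000271974·0.030841 = 0.0671706
  f_2 = C(16,10)·0.51^10·0.49^6 = 8008·0.00119042·0.0138413 = 0.131948
  f_3 = C(16,10)·0.59^10·0.41^6 = 8008·0.00511117·0.0047501 = 0.194423
  f_4 = C(16,10)·0.64^10·0.36^6 = 8008·0.0115292·0.00217678 = 0.200974
Prior × likelihood for each component:
  π_1·f_1 = 0.20 × 0.0671706 = 0.0134341
  π_2·f_2 = 0.26 × 0.131948 = 0.0343064
  π_3·f_3 = 0.26 × 0.194423 = 0.0505499
  π_4·f_4 = 0.28 × 0.200974 = 0.0562726
Normaliser: 0.0134341 + 0.0343064 + 0.0505499 + 0.0562726 = 0.154563
P(Cluster 3 | x) = 0.0505499 / 0.154563 ≈ 0.3271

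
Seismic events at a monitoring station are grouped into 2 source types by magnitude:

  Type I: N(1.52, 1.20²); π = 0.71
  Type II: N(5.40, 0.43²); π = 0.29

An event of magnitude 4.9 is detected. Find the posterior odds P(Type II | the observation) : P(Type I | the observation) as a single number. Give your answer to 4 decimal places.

30.6206

The posterior odds equal the prior odds times the likelihood ratio: (w_i/w_j)·(f_i(x)/f_j(x)).
Component likelihoods at x = 4.9:
  L_I = 0.00629458
  L_II = 0.47189
Odds = (0.29/0.71) × (0.47189/0.00629458) = 0.408451 × 74.9676 ≈ 30.6206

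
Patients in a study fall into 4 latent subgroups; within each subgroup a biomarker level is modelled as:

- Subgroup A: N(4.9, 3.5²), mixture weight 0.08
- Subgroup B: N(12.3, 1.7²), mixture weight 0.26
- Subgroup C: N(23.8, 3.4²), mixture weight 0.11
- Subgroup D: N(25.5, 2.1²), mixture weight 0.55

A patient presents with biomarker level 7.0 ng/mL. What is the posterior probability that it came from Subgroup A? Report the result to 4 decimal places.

0.9415

The responsibility of component k is π_k f_k(x) divided by Σ_j π_j f_j(x).
Evaluate each component's likelihood at the observed value:
  p_A = 0.095207
  p_B = 0.00181907
  p_C = 5.85777e-07
  p_D = 2.66926e-18
Multiply by the mixture weights:
  π_A·p_A = 0.08 × 0.095207 = 0.00761656
  π_B·p_B = 0.26 × 0.00181907 = 0.000472959
  π_C·p_C = 0.11 × 5.85777e-07 = 6.44355e-08
  π_D·p_D = 0.55 × 2.66926e-18 = 1.46809e-18
Evidence: 0.00761656 + 0.000472959 + 6.44355e-08 + 1.46809e-18 = 0.00808959
So the posterior for Subgroup A is 0.00761656 / 0.00808959 ≈ 0.9415.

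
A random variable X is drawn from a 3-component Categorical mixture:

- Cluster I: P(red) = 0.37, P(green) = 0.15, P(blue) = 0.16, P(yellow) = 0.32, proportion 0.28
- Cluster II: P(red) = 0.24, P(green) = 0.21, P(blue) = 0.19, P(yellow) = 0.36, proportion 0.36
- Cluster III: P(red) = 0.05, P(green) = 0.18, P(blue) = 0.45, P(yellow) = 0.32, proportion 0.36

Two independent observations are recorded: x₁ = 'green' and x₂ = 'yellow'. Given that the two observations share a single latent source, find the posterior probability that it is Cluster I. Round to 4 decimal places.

By Bayes' theorem, P(k | x) = w_k f_k(x) / Σ_j w_j f_j(x).
Since both observations come from the same component, the likelihood for component k is f_k(x₁)·f_k(x₂).
  p_I = [0.15] × [0.32] = 0.048
  p_II = [0.21] × [0.36] = 0.0756
  p_III = [0.18] × [0.32] = 0.0576
Prior × likelihood for each component:
  w_I·p_I = 0.28 × 0.048 = 0.01344
  w_II·p_II = 0.36 × 0.0756 = 0.027216
  w_III·p_III = 0.36 × 0.0576 = 0.020736
Normaliser: 0.01344 + 0.027216 + 0.020736 = 0.061392
P(Cluster I | x₁, x₂) ≈ 0.2189

0.2189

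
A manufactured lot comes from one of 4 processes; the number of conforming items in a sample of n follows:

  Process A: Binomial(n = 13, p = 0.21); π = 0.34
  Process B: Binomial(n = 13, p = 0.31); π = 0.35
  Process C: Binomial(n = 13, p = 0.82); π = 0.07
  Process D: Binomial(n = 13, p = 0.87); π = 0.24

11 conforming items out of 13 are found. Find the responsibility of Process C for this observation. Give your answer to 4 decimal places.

By Bayes' theorem, P(k | x) = P(Z=k) f_k(x) / Σ_j P(Z=j) f_j(x).
Binomial probabilities:
  f_A = 1.70514e-06
  f_B = 9.43564e-05
  f_C = 0.284834
  f_D = 0.2849
Prior × likelihood for each component:
  P(Z=A)·f_A = 0.34 × 1.70514e-06 = 5.79749e-07
  P(Z=B)·f_B = 0.35 × 9.43564e-05 = 3.30247e-05
  P(Z=C)·f_C = 0.07 × 0.284834 = 0.0199384
  P(Z=D)·f_D = 0.24 × 0.2849 = 0.0683761
Normaliser: 5.79749e-07 + 3.30247e-05 + 0.0199384 + 0.0683761 = 0.0883481
P(Process C | x) ≈ 0.2257

0.2257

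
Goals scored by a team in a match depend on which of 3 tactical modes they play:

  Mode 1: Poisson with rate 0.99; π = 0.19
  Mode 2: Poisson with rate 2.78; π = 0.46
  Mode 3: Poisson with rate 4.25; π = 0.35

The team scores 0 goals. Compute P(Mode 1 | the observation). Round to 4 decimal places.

The responsibility of component k is π_k f_k(x) divided by Σ_j π_j f_j(x).
Evaluate each component's likelihood at the observed value:
  f_1 = 0.371577
  f_2 = 0.0620385
  f_3 = 0.0142642
Weight by the priors:
  π_1·f_1 = 0.19 × 0.371577 = 0.0705996
  π_2·f_2 = 0.46 × 0.0620385 = 0.0285377
  π_3·f_3 = 0.35 × 0.0142642 = 0.00499248
Marginal: 0.0705996 + 0.0285377 + 0.00499248 = 0.10413
So the posterior for Mode 1 is 0.0705996 / 0.10413 ≈ 0.6780.

0.6780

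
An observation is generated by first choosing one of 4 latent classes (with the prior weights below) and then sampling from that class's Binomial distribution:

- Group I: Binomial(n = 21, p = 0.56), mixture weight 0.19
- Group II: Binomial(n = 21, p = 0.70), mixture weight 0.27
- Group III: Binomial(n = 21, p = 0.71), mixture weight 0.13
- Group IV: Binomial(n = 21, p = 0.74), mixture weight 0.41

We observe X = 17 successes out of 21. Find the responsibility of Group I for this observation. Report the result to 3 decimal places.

0.019

Apply Bayes' rule: the posterior for each component is proportional to its prior times its likelihood at x.
Component likelihoods at x = 17 successes out of 21:
  f_I = C(21,17)·0.56^17·0.44^4 = 5985·5.23837e-05·0.037481 = 0.0117509
  f_II = C(21,17)·0.70^17·0.30^4 = 5985·0.00232631·0.0081 = 0.112776
  f_III = C(21,17)·0.71^17·0.29^4 = 5985·0.00296068·0.00707281 = 0.125328
  f_IV = C(21,17)·0.74^17·0.26^4 = 5985·0.00598328·0.00456976 = 0.163643
Multiply by the mixture weights:
  π_I·f_I = 0.19 × 0.0117509 = 0.00223267
  π_II·f_II = 0.27 × 0.112776 = 0.0304495
  π_III·f_III = 0.13 × 0.125328 = 0.0162926
  π_IV·f_IV = 0.41 × 0.163643 = 0.0670935
Evidence: 0.00223267 + 0.0304495 + 0.0162926 + 0.0670935 = 0.116068
Responsibility of Group I: 0.00223267 / 0.116068 ≈ 0.019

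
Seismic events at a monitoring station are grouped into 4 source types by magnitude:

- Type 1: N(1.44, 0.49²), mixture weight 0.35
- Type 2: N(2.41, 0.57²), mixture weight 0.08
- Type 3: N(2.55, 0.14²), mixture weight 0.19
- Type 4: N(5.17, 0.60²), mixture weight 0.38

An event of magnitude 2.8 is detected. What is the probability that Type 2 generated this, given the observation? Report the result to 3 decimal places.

Posterior ∝ prior × likelihood, so P(k | x) ∝ w_k f_k(x); normalise over all components.
Component likelihoods at x = 2.8:
  L_1 = (1/(0.49·√(2π)))·exp(−(2.8−1.44)²/(2·0.49²)) = 0.814168·exp(-3.85173) = 0.0172954
  L_2 = (1/(0.57·√(2π)))·exp(−(2.8−2.41)²/(2·0.57²)) = 0.699899·exp(-0.23407) = 0.553833
  L_3 = (1/(0.14·√(2π)))·exp(−(2.8−2.55)²/(2·0.14²)) = 2.849588·exp(-1.59439) = 0.57856
  L_4 = (1/(0.60·√(2π)))·exp(−(2.8−5.17)²/(2·0.60²)) = 0.664904·exp(-7.80125) = 0.000272094
Multiply by the mixture weights:
  w_1·L_1 = 0.35 × 0.0172954 = 0.00605338
  w_2·L_2 = 0.08 × 0.553833 = 0.0443067
  w_3·L_3 = 0.19 × 0.57856 = 0.109926
  w_4·L_4 = 0.38 × 0.000272094 = 0.000103396
Evidence: 0.00605338 + 0.0443067 + 0.109926 + 0.000103396 = 0.16039
P(Type 2 | the observation) = 0.0443067 / 0.16039 ≈ 0.276

0.276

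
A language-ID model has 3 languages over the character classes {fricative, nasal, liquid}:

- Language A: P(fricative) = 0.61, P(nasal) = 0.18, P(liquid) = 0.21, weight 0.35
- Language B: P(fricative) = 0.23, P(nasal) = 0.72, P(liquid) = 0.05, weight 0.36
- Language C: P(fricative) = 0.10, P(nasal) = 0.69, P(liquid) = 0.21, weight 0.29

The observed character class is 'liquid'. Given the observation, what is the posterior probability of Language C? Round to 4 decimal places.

P(component k | x) = P(Z=k)·f_k(x) / marginal(x), where marginal(x) = Σ_j P(Z=j)·f_j(x).
Component likelihoods at x = 'liquid':
  p_A = 0.21
  p_B = 0.05
  p_C = 0.21
Unnormalised posteriors:
  P(Z=A)·p_A = 0.35 × 0.21 = 0.0735
  P(Z=B)·p_B = 0.36 × 0.05 = 0.018
  P(Z=C)·p_C = 0.29 × 0.21 = 0.0609
Denominator: 0.0735 + 0.018 + 0.0609 = 0.1524
P(Language C | data) ≈ 0.3996

0.3996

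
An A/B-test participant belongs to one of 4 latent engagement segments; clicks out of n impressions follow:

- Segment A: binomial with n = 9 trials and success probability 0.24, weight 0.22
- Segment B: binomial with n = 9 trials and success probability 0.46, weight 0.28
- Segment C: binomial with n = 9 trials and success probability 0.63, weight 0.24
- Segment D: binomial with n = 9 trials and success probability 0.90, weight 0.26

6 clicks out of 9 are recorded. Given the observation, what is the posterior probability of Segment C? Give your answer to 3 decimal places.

The responsibility of component k is π_k f_k(x) divided by Σ_j π_j f_j(x).
Binomial probabilities:
  p_A = 0.00704673
  p_B = 0.125316
  p_C = 0.266028
  p_D = 0.044641
Weight by the priors:
  π_A·p_A = 0.22 × 0.00704673 = 0.00155028
  π_B·p_B = 0.28 × 0.125316 = 0.0350886
  π_C·p_C = 0.24 × 0.266028 = 0.0638468
  π_D·p_D = 0.26 × 0.044641 = 0.0116067
Denominator: 0.00155028 + 0.0350886 + 0.0638468 + 0.0116067 = 0.112092
P(Segment C | data) = 0.0638468 / 0.112092 ≈ 0.570

0.570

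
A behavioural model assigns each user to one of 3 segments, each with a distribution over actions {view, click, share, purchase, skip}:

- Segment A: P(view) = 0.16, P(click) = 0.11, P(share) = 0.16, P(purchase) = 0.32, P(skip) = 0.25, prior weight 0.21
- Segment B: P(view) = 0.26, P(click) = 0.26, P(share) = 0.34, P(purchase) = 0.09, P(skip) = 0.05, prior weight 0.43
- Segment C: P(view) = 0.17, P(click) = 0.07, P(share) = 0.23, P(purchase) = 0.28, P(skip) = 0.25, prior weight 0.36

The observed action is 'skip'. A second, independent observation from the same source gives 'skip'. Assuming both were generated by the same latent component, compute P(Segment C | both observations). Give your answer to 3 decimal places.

0.613

By Bayes' theorem, P(k | x) = w_k f_k(x) / Σ_j w_j f_j(x).
Since both observations come from the same component, the likelihood for component k is f_k(x₁)·f_k(x₂).
  f_A = [0.25] × [0.25] = 0.0625
  f_B = [0.05] × [0.05] = 0.0025
  f_C = [0.25] × [0.25] = 0.0625
Weight by the priors:
  w_A·f_A = 0.21 × 0.0625 = 0.013125
  w_B·f_B = 0.43 × 0.0025 = 0.001075
  w_C·f_C = 0.36 × 0.0625 = 0.0225
Evidence: 0.013125 + 0.001075 + 0.0225 = 0.0367
P(Segment C | x) ≈ 0.613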